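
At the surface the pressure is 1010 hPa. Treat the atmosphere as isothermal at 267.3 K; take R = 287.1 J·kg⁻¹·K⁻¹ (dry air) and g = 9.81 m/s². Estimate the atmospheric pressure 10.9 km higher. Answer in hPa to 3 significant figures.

Scale height: H = RT/g = 287.1 × 267.3 / 9.81 = 7822.8 m.
Barometric formula: P = P₀ exp(−z/H).
z/H = 10900/7822.8 = 1.3934; exp(−1.3934) = 0.24823.
P = 1010 × 0.24823 = 250.71 hPa.

P ≈ 251 hPa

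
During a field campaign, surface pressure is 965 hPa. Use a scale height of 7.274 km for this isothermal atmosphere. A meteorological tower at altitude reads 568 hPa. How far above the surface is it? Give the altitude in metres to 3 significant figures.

z ≈ 3860 m

Invert the barometric formula: z = H ln(P₀/P).
P₀/P = 965/568 = 1.6989; ln(1.6989) = 0.52998.
z = 7274.0 × 0.52998 = 3855.1 m.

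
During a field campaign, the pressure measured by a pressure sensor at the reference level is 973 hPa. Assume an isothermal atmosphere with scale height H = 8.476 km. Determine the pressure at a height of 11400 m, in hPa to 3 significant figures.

P ≈ 254 hPa

Barometric formula: P = P₀ exp(−z/H).
z/H = 11400/8476.0 = 1.3450; exp(−1.3450) = 0.26054.
P = 973 × 0.26054 = 253.51 hPa.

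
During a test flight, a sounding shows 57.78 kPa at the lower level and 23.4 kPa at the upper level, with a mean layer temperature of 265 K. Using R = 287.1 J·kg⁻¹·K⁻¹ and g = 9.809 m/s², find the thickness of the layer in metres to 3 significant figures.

Hypsometric equation: Δz = (R T̄/g) ln(P₁/P₂).
R T̄/g = 287.1 × 265 / 9.809 = 7756.3 m.
ln(57.78/23.4) = ln(2.4692) = 0.90389.
Δz = 7756.3 × 0.90389 = 7010.8 m.

Δz ≈ 7010 m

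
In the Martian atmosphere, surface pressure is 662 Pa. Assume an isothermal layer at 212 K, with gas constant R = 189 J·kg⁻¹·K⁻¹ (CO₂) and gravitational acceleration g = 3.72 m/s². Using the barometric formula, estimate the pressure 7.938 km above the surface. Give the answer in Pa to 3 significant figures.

P ≈ 317 Pa

Scale height: H = RT/g = 189 × 212 / 3.72 = 10771 m.
Barometric formula: P = P₀ exp(−z/H).
z/H = 7938.0/10771 = 0.73698; exp(−0.73698) = 0.47856.
P = 662 × 0.47856 = 316.81 Pa.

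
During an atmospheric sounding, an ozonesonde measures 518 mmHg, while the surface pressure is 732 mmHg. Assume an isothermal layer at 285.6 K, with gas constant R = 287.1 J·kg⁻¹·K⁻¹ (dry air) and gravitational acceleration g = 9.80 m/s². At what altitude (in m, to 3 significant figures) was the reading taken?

z ≈ 2890 m

Scale height: H = RT/g = 287.1 × 285.6 / 9.80 = 8366.9 m.
Invert the barometric formula: z = H ln(P₀/P).
P₀/P = 732/518 = 1.4131; ln(1.4131) = 0.34579.
z = 8366.9 × 0.34579 = 2893.2 m.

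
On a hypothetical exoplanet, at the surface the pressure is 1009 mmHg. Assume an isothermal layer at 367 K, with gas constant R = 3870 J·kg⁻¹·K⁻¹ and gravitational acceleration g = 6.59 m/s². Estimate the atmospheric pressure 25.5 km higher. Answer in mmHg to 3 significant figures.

Scale height: H = RT/g = 3870 × 367 / 6.59 = 215520 m.
Barometric formula: P = P₀ exp(−z/H).
z/H = 25500/215520 = 0.11832; exp(−0.11832) = 0.88841.
P = 1009 × 0.88841 = 896.41 mmHg.

P ≈ 896 mmHg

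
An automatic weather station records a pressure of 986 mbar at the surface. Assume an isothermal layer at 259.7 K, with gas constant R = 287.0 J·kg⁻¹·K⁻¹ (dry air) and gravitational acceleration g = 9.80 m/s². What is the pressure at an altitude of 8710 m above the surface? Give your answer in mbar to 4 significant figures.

P ≈ 313.7 mbar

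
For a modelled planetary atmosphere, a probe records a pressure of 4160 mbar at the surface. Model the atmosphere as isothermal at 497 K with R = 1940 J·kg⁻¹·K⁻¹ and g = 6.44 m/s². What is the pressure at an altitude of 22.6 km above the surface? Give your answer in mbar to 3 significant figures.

P ≈ 3580 mbar

Scale height: H = RT/g = 1940 × 497 / 6.44 = 149720 m.
Barometric formula: P = P₀ exp(−z/H).
z/H = 22600/149720 = 0.15095; exp(−0.15095) = 0.85989.
P = 4160 × 0.85989 = 3577.1 mbar.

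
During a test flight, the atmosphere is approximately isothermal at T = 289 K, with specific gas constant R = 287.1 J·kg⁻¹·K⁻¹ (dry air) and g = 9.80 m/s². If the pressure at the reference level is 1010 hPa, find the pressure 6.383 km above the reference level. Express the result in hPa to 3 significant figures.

P ≈ 475 hPa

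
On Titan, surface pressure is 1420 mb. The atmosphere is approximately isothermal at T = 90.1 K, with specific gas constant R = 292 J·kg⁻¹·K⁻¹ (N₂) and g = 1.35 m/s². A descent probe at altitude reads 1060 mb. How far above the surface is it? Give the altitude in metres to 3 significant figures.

z ≈ 5700 m

Scale height: H = RT/g = 292 × 90.1 / 1.35 = 19488 m.
Invert the barometric formula: z = H ln(P₀/P).
P₀/P = 1420/1060 = 1.3396; ln(1.3396) = 0.29237.
z = 19488 × 0.29237 = 5697.7 m.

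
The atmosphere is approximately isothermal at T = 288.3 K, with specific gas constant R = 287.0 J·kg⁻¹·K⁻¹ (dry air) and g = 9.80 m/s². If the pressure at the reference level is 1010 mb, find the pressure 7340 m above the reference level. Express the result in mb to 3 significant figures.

P ≈ 423 mb

Scale height: H = RT/g = 287.0 × 288.3 / 9.80 = 8443.1 m.
Barometric formula: P = P₀ exp(−z/H).
z/H = 7340.0/8443.1 = 0.86935; exp(−0.86935) = 0.41922.
P = 1010 × 0.41922 = 423.41 mb.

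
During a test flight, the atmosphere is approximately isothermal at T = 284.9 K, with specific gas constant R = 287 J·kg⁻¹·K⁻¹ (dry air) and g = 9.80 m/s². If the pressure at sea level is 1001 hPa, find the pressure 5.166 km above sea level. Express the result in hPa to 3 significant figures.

Scale height: H = RT/g = 287 × 284.9 / 9.80 = 8343.5 m.
Barometric formula: P = P₀ exp(−z/H).
z/H = 5166.0/8343.5 = 0.61916; exp(−0.61916) = 0.53840.
P = 1001 × 0.53840 = 538.94 hPa.

P ≈ 539 hPa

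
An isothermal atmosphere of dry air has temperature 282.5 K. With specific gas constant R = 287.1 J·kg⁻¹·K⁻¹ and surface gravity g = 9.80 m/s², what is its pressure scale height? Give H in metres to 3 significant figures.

The scale height of an isothermal atmosphere is H = RT/g.
H = 287.1 × 282.5 / 9.80 = 81106/9.80 = 8276.1 m.

H ≈ 8280 m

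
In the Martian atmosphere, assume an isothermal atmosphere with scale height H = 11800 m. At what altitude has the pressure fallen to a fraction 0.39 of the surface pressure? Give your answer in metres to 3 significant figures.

z ≈ 11100 m

Set P/P₀ = exp(−z/H) = 0.39, so z = −H ln(0.39).
−ln(0.39) = 0.94161; z = 11800 × 0.94161 = 11111 m.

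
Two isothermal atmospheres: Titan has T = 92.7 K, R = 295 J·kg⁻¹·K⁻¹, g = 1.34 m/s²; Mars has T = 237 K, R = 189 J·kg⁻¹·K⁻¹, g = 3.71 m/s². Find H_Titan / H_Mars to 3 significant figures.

H = RT/g for each body.
H_Titan = 295 × 92.7 / 1.34 = 20408 m.
H_Mars = 189 × 237 / 3.71 = 12074 m.
H_Titan/H_Mars = 20408/12074 = 1.6902.

H_Titan/H_Mars ≈ 1.69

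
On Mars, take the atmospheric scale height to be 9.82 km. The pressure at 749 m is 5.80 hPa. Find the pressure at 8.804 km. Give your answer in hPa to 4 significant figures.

P ≈ 2.554 hPa

Between two levels, P₂ = P₁ exp(−Δz/H) with Δz = z₂ − z₁.
Δz = 8804.0 − 749.00 = 8055.0 m; Δz/H = 8055.0/9820.0 = 0.82026.
P₂ = 5.80 × exp(−0.82026) = 5.80 × 0.44032 = 2.5539 hPa.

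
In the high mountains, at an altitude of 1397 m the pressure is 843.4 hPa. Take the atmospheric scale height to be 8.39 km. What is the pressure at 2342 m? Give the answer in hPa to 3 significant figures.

Between two levels, P₂ = P₁ exp(−Δz/H) with Δz = z₂ − z₁.
Δz = 2342.0 − 1397.0 = 945.00 m; Δz/H = 945.00/8390.0 = 0.11263.
P₂ = 843.4 × exp(−0.11263) = 843.4 × 0.89348 = 753.56 hPa.

P ≈ 754 hPa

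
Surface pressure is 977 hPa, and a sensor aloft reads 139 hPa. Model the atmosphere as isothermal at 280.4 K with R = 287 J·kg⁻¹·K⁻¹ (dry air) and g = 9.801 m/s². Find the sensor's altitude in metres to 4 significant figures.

z ≈ 16010 m

Scale height: H = RT/g = 287 × 280.4 / 9.801 = 8210.9 m.
Invert the barometric formula: z = H ln(P₀/P).
P₀/P = 977/139 = 7.0288; ln(7.0288) = 1.9500.
z = 8210.9 × 1.9500 = 16011 m.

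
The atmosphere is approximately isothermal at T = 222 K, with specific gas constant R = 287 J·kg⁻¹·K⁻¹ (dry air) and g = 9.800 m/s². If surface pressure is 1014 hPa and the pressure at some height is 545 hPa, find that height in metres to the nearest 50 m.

z ≈ 4050 m

Scale height: H = RT/g = 287 × 222 / 9.800 = 6501.4 m.
Invert the barometric formula: z = H ln(P₀/P).
P₀/P = 1014/545 = 1.8606; ln(1.8606) = 0.62090.
z = 6501.4 × 0.62090 = 4036.7 m.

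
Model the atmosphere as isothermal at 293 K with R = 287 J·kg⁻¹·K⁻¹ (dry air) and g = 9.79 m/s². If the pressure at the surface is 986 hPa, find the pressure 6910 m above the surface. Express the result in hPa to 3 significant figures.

Scale height: H = RT/g = 287 × 293 / 9.79 = 8589.5 m.
Barometric formula: P = P₀ exp(−z/H).
z/H = 6910.0/8589.5 = 0.80447; exp(−0.80447) = 0.44732.
P = 986 × 0.44732 = 441.06 hPa.

P ≈ 441 hPa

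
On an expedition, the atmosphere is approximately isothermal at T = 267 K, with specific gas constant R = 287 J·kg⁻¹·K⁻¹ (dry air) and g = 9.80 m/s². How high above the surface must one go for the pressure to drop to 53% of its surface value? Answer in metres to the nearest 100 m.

Scale height: H = RT/g = 287 × 267 / 9.80 = 7819.3 m.
Set P/P₀ = exp(−z/H) = 0.53, so z = −H ln(0.53).
−ln(0.53) = 0.63488; z = 7819.3 × 0.63488 = 4964.3 m.

z ≈ 5000 m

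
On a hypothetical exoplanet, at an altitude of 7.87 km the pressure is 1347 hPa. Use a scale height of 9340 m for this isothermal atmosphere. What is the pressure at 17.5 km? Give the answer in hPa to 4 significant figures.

Between two levels, P₂ = P₁ exp(−Δz/H) with Δz = z₂ − z₁.
Δz = 17500 − 7870.0 = 9630.0 m; Δz/H = 9630.0/9340.0 = 1.0310.
P₂ = 1347 × exp(−1.0310) = 1347 × 0.35665 = 480.41 hPa.

P ≈ 480.4 hPa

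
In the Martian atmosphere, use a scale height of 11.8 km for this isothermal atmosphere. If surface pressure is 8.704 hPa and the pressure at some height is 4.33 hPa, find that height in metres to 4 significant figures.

z ≈ 8239 m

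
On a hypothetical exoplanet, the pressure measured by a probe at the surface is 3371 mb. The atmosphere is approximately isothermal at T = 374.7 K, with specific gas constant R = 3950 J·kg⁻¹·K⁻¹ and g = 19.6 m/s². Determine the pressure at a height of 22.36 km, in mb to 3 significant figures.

Scale height: H = RT/g = 3950 × 374.7 / 19.6 = 75514 m.
Barometric formula: P = P₀ exp(−z/H).
z/H = 22360/75514 = 0.29610; exp(−0.29610) = 0.74371.
P = 3371 × 0.74371 = 2507.0 mb.

P ≈ 2510 mb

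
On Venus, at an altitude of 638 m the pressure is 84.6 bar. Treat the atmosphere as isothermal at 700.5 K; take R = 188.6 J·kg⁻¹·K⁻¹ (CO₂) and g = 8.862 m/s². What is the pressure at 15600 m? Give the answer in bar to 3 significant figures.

P ≈ 31.0 bar

Scale height: H = RT/g = 188.6 × 700.5 / 8.862 = 14908 m.
Between two levels, P₂ = P₁ exp(−Δz/H) with Δz = z₂ − z₁.
Δz = 15600 − 638.00 = 14962 m; Δz/H = 14962/14908 = 1.0036.
P₂ = 84.6 × exp(−1.0036) = 84.6 × 0.36656 = 31.011 bar.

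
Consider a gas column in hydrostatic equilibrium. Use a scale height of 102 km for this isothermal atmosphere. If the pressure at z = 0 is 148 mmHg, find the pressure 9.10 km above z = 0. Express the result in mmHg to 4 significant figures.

P ≈ 135.4 mmHg

Barometric formula: P = P₀ exp(−z/H).
z/H = 9100.0/102000 = 0.089216; exp(−0.089216) = 0.91465.
P = 148 × 0.91465 = 135.37 mmHg.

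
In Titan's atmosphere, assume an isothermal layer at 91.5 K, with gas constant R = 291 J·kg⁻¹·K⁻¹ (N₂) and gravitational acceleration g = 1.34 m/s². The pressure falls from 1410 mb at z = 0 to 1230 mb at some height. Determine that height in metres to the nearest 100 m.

Scale height: H = RT/g = 291 × 91.5 / 1.34 = 19871 m.
Invert the barometric formula: z = H ln(P₀/P).
P₀/P = 1410/1230 = 1.1463; ln(1.1463) = 0.13654.
z = 19871 × 0.13654 = 2713.2 m.

z ≈ 2700 m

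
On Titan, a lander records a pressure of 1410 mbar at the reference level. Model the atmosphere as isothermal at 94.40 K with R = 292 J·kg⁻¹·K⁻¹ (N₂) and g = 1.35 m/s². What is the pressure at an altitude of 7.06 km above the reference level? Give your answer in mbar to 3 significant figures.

Scale height: H = RT/g = 292 × 94.40 / 1.35 = 20418 m.
Barometric formula: P = P₀ exp(−z/H).
z/H = 7060.0/20418 = 0.34577; exp(−0.34577) = 0.70768.
P = 1410 × 0.70768 = 997.83 mbar.

P ≈ 998 mbar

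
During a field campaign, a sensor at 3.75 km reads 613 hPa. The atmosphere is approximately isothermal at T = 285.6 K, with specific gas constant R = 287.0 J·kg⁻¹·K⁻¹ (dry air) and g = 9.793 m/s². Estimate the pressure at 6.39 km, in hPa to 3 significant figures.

Scale height: H = RT/g = 287.0 × 285.6 / 9.793 = 8370.0 m.
Between two levels, P₂ = P₁ exp(−Δz/H) with Δz = z₂ − z₁.
Δz = 6390.0 − 3750.0 = 2640.0 m; Δz/H = 2640.0/8370.0 = 0.31541.
P₂ = 613 × exp(−0.31541) = 613 × 0.72949 = 447.18 hPa.

P ≈ 447 hPa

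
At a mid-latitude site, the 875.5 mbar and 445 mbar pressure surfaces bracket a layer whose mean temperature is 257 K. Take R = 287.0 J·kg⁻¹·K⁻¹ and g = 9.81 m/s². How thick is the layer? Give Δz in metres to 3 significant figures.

Hypsometric equation: Δz = (R T̄/g) ln(P₁/P₂).
R T̄/g = 287.0 × 257 / 9.81 = 7518.8 m.
ln(875.5/445) = ln(1.9674) = 0.67671.
Δz = 7518.8 × 0.67671 = 5088.0 m.

Δz ≈ 5090 m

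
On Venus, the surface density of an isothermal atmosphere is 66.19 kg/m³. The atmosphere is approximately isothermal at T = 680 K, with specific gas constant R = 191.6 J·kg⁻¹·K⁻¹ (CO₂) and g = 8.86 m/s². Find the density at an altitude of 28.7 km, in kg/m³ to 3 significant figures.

ρ ≈ 9.40 kg/m³

Scale height: H = RT/g = 191.6 × 680 / 8.86 = 14705 m.
In an isothermal atmosphere, density decays like pressure: ρ = ρ₀ exp(−z/H).
z/H = 28700/14705 = 1.9517; exp(−1.9517) = 0.14203.
ρ = 66.19 × 0.14203 = 9.4010 kg/m³.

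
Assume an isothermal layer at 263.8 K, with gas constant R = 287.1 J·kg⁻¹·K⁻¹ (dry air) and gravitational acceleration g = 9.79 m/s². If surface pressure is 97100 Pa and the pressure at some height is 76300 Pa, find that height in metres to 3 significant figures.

Scale height: H = RT/g = 287.1 × 263.8 / 9.79 = 7736.2 m.
Invert the barometric formula: z = H ln(P₀/P).
P₀/P = 97100/76300 = 1.2726; ln(1.2726) = 0.24106.
z = 7736.2 × 0.24106 = 1864.9 m.

z ≈ 1860 m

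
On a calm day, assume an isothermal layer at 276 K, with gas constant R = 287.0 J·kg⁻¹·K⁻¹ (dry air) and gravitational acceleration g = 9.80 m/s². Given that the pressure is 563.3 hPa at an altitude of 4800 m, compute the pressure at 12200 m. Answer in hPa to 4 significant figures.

Scale height: H = RT/g = 287.0 × 276 / 9.80 = 8082.9 m.
Between two levels, P₂ = P₁ exp(−Δz/H) with Δz = z₂ − z₁.
Δz = 12200 − 4800.0 = 7400.0 m; Δz/H = 7400.0/8082.9 = 0.91551.
P₂ = 563.3 × exp(−0.91551) = 563.3 × 0.40031 = 225.49 hPa.

P ≈ 225.5 hPa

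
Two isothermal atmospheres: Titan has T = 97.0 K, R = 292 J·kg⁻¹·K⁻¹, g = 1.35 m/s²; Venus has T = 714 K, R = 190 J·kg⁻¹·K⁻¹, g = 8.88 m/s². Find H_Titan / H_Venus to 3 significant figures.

H_Titan/H_Venus ≈ 1.37

H = RT/g for each body.
H_Titan = 292 × 97.0 / 1.35 = 20981 m.
H_Venus = 190 × 714 / 8.88 = 15277 m.
H_Titan/H_Venus = 20981/15277 = 1.3734.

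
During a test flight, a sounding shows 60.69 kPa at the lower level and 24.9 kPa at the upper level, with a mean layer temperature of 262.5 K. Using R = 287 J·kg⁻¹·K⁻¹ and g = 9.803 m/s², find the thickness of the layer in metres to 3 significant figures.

Hypsometric equation: Δz = (R T̄/g) ln(P₁/P₂).
R T̄/g = 287 × 262.5 / 9.803 = 7685.1 m.
ln(60.69/24.9) = ln(2.4373) = 0.89089.
Δz = 7685.1 × 0.89089 = 6846.6 m.

Δz ≈ 6850 m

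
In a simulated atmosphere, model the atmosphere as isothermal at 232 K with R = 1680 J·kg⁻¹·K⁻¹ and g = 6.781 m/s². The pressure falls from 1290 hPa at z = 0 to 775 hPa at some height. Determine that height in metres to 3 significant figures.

z ≈ 29300 m

Scale height: H = RT/g = 1680 × 232 / 6.781 = 57478 m.
Invert the barometric formula: z = H ln(P₀/P).
P₀/P = 1290/775 = 1.6645; ln(1.6645) = 0.50952.
z = 57478 × 0.50952 = 29286 m.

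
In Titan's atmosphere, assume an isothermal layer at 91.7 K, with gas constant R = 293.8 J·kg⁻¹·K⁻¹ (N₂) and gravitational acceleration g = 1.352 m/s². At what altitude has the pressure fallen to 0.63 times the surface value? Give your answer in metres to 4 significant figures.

Scale height: H = RT/g = 293.8 × 91.7 / 1.352 = 19927 m.
Set P/P₀ = exp(−z/H) = 0.63, so z = −H ln(0.63).
−ln(0.63) = 0.46204; z = 19927 × 0.46204 = 9207.1 m.

z ≈ 9207 m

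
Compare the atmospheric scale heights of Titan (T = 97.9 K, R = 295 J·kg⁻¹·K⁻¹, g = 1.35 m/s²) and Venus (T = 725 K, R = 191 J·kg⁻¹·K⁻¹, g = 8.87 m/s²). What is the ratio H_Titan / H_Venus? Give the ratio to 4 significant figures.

H_Titan/H_Venus ≈ 1.370

H = RT/g for each body.
H_Titan = 295 × 97.9 / 1.35 = 21393 m.
H_Venus = 191 × 725 / 8.87 = 15612 m.
H_Titan/H_Venus = 21393/15612 = 1.3703.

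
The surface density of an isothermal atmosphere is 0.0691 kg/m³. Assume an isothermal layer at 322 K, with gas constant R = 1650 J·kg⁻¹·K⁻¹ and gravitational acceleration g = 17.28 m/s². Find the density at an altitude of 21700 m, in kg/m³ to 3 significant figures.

ρ ≈ 0.0341 kg/m³

Scale height: H = RT/g = 1650 × 322 / 17.28 = 30747 m.
In an isothermal atmosphere, density decays like pressure: ρ = ρ₀ exp(−z/H).
z/H = 21700/30747 = 0.70576; exp(−0.70576) = 0.49373.
ρ = 0.0691 × 0.49373 = 0.034117 kg/m³.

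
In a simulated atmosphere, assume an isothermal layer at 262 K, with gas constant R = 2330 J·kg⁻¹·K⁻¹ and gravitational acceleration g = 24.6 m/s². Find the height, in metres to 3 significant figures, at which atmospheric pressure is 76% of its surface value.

z ≈ 6810 m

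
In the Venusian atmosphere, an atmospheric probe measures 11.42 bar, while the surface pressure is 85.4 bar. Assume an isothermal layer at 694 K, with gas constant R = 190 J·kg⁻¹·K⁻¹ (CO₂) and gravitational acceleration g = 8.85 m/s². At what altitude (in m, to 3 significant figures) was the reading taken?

Scale height: H = RT/g = 190 × 694 / 8.85 = 14899 m.
Invert the barometric formula: z = H ln(P₀/P).
P₀/P = 85.4/11.42 = 7.4781; ln(7.4781) = 2.0120.
z = 14899 × 2.0120 = 29977 m.

z ≈ 30000 m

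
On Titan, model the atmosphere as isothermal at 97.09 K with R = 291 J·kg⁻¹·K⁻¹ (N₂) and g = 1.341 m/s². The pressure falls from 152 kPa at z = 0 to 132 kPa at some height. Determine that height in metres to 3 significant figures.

z ≈ 2970 m

Scale height: H = RT/g = 291 × 97.09 / 1.341 = 21069 m.
Invert the barometric formula: z = H ln(P₀/P).
P₀/P = 152/132 = 1.1515; ln(1.1515) = 0.14107.
z = 21069 × 0.14107 = 2972.2 m.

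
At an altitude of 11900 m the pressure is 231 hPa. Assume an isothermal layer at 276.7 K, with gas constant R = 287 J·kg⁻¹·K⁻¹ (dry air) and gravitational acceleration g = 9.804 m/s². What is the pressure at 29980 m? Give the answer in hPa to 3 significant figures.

P ≈ 24.8 hPa

Scale height: H = RT/g = 287 × 276.7 / 9.804 = 8100.1 m.
Between two levels, P₂ = P₁ exp(−Δz/H) with Δz = z₂ − z₁.
Δz = 29980 − 11900 = 18080 m; Δz/H = 18080/8100.1 = 2.2321.
P₂ = 231 × exp(−2.2321) = 231 × 0.10730 = 24.786 hPa.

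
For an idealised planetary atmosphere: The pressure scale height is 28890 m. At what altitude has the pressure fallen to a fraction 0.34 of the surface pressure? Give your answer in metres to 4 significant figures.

Set P/P₀ = exp(−z/H) = 0.34, so z = −H ln(0.34).
−ln(0.34) = 1.0788; z = 28890 × 1.0788 = 31167 m.

z ≈ 31170 m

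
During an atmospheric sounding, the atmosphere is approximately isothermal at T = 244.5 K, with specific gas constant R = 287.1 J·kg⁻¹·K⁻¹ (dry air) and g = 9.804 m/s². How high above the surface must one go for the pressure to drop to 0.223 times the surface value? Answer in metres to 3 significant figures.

Scale height: H = RT/g = 287.1 × 244.5 / 9.804 = 7159.9 m.
Set P/P₀ = exp(−z/H) = 0.223, so z = −H ln(0.223).
−ln(0.223) = 1.5006; z = 7159.9 × 1.5006 = 10744 m.

z ≈ 10700 m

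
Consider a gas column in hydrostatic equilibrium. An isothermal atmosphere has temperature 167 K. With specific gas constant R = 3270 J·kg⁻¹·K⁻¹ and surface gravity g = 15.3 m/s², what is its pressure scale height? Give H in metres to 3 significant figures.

The scale height of an isothermal atmosphere is H = RT/g.
H = 3270 × 167 / 15.3 = 546090/15.3 = 35692 m.

H ≈ 35700 m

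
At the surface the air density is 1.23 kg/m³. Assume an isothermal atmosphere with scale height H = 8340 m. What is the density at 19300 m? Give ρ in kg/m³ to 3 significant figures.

ρ ≈ 0.122 kg/m³

In an isothermal atmosphere, density decays like pressure: ρ = ρ₀ exp(−z/H).
z/H = 19300/8340.0 = 2.3141; exp(−2.3141) = 0.098855.
ρ = 1.23 × 0.098855 = 0.12159 kg/m³.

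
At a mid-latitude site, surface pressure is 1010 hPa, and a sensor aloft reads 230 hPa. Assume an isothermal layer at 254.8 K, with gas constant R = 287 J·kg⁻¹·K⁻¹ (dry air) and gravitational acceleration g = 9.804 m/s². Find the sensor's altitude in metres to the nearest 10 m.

z ≈ 11040 m

Scale height: H = RT/g = 287 × 254.8 / 9.804 = 7459.0 m.
Invert the barometric formula: z = H ln(P₀/P).
P₀/P = 1010/230 = 4.3913; ln(4.3913) = 1.4796.
z = 7459.0 × 1.4796 = 11036 m.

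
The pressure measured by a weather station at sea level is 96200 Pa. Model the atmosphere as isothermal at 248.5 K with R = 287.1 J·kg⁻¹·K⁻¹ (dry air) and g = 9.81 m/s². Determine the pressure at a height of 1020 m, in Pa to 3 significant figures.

Scale height: H = RT/g = 287.1 × 248.5 / 9.81 = 7272.6 m.
Barometric formula: P = P₀ exp(−z/H).
z/H = 1020.0/7272.6 = 0.14025; exp(−0.14025) = 0.86914.
P = 96200 × 0.86914 = 83611 Pa.

P ≈ 83600 Pa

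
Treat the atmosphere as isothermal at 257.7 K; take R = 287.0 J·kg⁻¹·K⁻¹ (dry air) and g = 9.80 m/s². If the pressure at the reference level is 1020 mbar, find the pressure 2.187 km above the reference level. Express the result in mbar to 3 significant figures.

P ≈ 763 mbar

Scale height: H = RT/g = 287.0 × 257.7 / 9.80 = 7546.9 m.
Barometric formula: P = P₀ exp(−z/H).
z/H = 2187.0/7546.9 = 0.28979; exp(−0.28979) = 0.74842.
P = 1020 × 0.74842 = 763.39 mbar.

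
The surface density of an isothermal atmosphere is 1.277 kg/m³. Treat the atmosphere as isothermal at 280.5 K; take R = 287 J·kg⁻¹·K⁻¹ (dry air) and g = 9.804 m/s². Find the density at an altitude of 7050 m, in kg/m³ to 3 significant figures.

ρ ≈ 0.541 kg/m³

Scale height: H = RT/g = 287 × 280.5 / 9.804 = 8211.3 m.
In an isothermal atmosphere, density decays like pressure: ρ = ρ₀ exp(−z/H).
z/H = 7050.0/8211.3 = 0.85857; exp(−0.85857) = 0.42377.
ρ = 1.277 × 0.42377 = 0.54115 kg/m³.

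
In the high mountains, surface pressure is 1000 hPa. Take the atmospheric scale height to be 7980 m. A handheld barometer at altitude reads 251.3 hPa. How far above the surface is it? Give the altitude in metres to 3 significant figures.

z ≈ 11000 m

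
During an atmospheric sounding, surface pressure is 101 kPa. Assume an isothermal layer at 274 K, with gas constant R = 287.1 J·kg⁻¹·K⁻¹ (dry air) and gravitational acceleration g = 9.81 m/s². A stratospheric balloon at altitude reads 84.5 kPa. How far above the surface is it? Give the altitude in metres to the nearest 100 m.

Scale height: H = RT/g = 287.1 × 274 / 9.81 = 8018.9 m.
Invert the barometric formula: z = H ln(P₀/P).
P₀/P = 101/84.5 = 1.1953; ln(1.1953) = 0.17840.
z = 8018.9 × 0.17840 = 1430.6 m.

z ≈ 1400 m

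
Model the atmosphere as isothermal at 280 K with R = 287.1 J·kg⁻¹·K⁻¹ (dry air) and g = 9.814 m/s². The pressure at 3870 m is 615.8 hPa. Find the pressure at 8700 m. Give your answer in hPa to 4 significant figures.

Scale height: H = RT/g = 287.1 × 280 / 9.814 = 8191.2 m.
Between two levels, P₂ = P₁ exp(−Δz/H) with Δz = z₂ − z₁.
Δz = 8700.0 − 3870.0 = 4830.0 m; Δz/H = 4830.0/8191.2 = 0.58966.
P₂ = 615.8 × exp(−0.58966) = 615.8 × 0.55452 = 341.47 hPa.

P ≈ 341.5 hPa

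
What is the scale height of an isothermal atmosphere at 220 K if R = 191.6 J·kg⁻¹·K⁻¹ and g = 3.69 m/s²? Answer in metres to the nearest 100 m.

The scale height of an isothermal atmosphere is H = RT/g.
H = 191.6 × 220 / 3.69 = 42152/3.69 = 11423 m.

H ≈ 11400 m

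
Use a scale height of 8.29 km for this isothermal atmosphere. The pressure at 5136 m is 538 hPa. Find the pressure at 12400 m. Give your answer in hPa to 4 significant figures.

P ≈ 224.0 hPa

Between two levels, P₂ = P₁ exp(−Δz/H) with Δz = z₂ − z₁.
Δz = 12400 − 5136.0 = 7264.0 m; Δz/H = 7264.0/8290.0 = 0.87624.
P₂ = 538 × exp(−0.87624) = 538 × 0.41635 = 224.00 hPa.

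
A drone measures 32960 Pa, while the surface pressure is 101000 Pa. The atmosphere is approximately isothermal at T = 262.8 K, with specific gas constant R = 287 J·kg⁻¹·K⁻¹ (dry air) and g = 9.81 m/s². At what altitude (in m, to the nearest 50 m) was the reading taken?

Scale height: H = RT/g = 287 × 262.8 / 9.81 = 7688.4 m.
Invert the barometric formula: z = H ln(P₀/P).
P₀/P = 101000/32960 = 3.0643; ln(3.0643) = 1.1198.
z = 7688.4 × 1.1198 = 8609.5 m.

z ≈ 8600 m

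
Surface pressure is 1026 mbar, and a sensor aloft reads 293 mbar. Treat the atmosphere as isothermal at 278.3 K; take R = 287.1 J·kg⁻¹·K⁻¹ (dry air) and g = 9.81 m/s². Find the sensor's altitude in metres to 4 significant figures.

z ≈ 10210 m

Scale height: H = RT/g = 287.1 × 278.3 / 9.81 = 8144.7 m.
Invert the barometric formula: z = H ln(P₀/P).
P₀/P = 1026/293 = 3.5017; ln(3.5017) = 1.2532.
z = 8144.7 × 1.2532 = 10207 m.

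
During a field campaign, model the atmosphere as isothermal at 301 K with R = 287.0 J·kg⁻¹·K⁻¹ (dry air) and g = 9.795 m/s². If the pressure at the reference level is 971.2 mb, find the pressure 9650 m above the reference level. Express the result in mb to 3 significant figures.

Scale height: H = RT/g = 287.0 × 301 / 9.795 = 8819.5 m.
Barometric formula: P = P₀ exp(−z/H).
z/H = 9650.0/8819.5 = 1.0942; exp(−1.0942) = 0.33481.
P = 971.2 × 0.33481 = 325.17 mb.

P ≈ 325 mb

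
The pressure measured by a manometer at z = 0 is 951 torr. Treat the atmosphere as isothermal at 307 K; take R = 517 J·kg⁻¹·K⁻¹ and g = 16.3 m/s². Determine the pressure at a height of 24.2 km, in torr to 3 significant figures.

Scale height: H = RT/g = 517 × 307 / 16.3 = 9737.4 m.
Barometric formula: P = P₀ exp(−z/H).
z/H = 24200/9737.4 = 2.4853; exp(−2.4853) = 0.083301.
P = 951 × 0.083301 = 79.219 torr.

P ≈ 79.2 torr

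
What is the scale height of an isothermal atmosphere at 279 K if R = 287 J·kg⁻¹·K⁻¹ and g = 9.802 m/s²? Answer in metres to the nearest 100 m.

The scale height of an isothermal atmosphere is H = RT/g.
H = 287 × 279 / 9.802 = 80073/9.802 = 8169.0 m.

H ≈ 8200 m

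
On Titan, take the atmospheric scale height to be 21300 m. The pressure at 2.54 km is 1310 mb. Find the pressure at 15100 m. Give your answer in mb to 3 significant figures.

P ≈ 726 mb

Between two levels, P₂ = P₁ exp(−Δz/H) with Δz = z₂ − z₁.
Δz = 15100 − 2540.0 = 12560 m; Δz/H = 12560/21300 = 0.58967.
P₂ = 1310 × exp(−0.58967) = 1310 × 0.55451 = 726.41 mb.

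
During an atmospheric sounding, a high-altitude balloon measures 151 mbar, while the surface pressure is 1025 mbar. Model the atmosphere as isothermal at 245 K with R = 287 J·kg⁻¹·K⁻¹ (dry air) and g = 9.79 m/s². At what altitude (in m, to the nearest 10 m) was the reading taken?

z ≈ 13760 m

Scale height: H = RT/g = 287 × 245 / 9.79 = 7182.3 m.
Invert the barometric formula: z = H ln(P₀/P).
P₀/P = 1025/151 = 6.7881; ln(6.7881) = 1.9152.
z = 7182.3 × 1.9152 = 13756 m.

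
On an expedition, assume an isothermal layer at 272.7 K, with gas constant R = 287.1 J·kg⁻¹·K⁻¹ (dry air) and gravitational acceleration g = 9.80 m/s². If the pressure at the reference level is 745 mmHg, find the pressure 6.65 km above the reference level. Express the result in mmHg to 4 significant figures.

P ≈ 324.1 mmHg

Scale height: H = RT/g = 287.1 × 272.7 / 9.80 = 7989.0 m.
Barometric formula: P = P₀ exp(−z/H).
z/H = 6650.0/7989.0 = 0.83239; exp(−0.83239) = 0.43501.
P = 745 × 0.43501 = 324.08 mmHg.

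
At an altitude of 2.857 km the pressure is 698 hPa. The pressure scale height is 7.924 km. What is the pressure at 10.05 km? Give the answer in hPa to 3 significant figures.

P ≈ 282 hPa

Between two levels, P₂ = P₁ exp(−Δz/H) with Δz = z₂ − z₁.
Δz = 10050 − 2857.0 = 7193.0 m; Δz/H = 7193.0/7924.0 = 0.90775.
P₂ = 698 × exp(−0.90775) = 698 × 0.40343 = 281.59 hPa.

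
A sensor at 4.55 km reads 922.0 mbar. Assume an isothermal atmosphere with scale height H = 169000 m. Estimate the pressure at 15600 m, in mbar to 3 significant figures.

P ≈ 864 mbar

Between two levels, P₂ = P₁ exp(−Δz/H) with Δz = z₂ − z₁.
Δz = 15600 − 4550.0 = 11050 m; Δz/H = 11050/169000 = 0.065385.
P₂ = 922.0 × exp(−0.065385) = 922.0 × 0.93671 = 863.65 mbar.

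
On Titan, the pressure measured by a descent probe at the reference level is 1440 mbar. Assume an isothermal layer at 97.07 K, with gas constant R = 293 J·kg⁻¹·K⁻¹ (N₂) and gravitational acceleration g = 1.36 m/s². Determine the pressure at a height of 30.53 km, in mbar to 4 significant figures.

P ≈ 334.5 mbar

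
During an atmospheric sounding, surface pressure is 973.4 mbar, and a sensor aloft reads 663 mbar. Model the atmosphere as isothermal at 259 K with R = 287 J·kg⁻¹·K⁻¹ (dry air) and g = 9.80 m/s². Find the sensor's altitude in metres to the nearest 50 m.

Scale height: H = RT/g = 287 × 259 / 9.80 = 7585.0 m.
Invert the barometric formula: z = H ln(P₀/P).
P₀/P = 973.4/663 = 1.4682; ln(1.4682) = 0.38404.
z = 7585.0 × 0.38404 = 2912.9 m.

z ≈ 2900 m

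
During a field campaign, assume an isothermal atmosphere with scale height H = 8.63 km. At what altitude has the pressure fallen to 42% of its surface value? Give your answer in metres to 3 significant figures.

Set P/P₀ = exp(−z/H) = 0.42, so z = −H ln(0.42).
−ln(0.42) = 0.86750; z = 8630.0 × 0.86750 = 7486.5 m.

z ≈ 7490 m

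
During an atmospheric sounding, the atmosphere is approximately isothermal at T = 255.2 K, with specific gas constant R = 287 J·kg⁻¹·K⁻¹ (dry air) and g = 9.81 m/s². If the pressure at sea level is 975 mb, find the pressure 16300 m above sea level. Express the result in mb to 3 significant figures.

Scale height: H = RT/g = 287 × 255.2 / 9.81 = 7466.1 m.
Barometric formula: P = P₀ exp(−z/H).
z/H = 16300/7466.1 = 2.1832; exp(−2.1832) = 0.11268.
P = 975 × 0.11268 = 109.86 mb.

P ≈ 110 mb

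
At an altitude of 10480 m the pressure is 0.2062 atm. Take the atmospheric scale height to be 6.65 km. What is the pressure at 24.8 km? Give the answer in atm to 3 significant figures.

Between two levels, P₂ = P₁ exp(−Δz/H) with Δz = z₂ − z₁.
Δz = 24800 − 10480 = 14320 m; Δz/H = 14320/6650.0 = 2.1534.
P₂ = 0.2062 × exp(−2.1534) = 0.2062 × 0.11609 = 0.023938 atm.

P ≈ 0.0239 atm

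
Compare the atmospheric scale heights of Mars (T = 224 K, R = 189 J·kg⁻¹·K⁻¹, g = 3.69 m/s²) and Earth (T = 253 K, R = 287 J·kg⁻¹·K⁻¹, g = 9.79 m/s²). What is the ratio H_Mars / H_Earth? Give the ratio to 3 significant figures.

H_Mars/H_Earth ≈ 1.55

H = RT/g for each body.
H_Mars = 189 × 224 / 3.69 = 11473 m.
H_Earth = 287 × 253 / 9.79 = 7416.9 m.
H_Mars/H_Earth = 11473/7416.9 = 1.5469.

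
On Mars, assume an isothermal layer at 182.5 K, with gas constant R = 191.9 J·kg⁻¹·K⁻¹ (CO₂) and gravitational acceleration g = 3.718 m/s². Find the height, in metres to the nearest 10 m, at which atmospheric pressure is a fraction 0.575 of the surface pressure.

Scale height: H = RT/g = 191.9 × 182.5 / 3.718 = 9419.5 m.
Set P/P₀ = exp(−z/H) = 0.575, so z = −H ln(0.575).
−ln(0.575) = 0.55339; z = 9419.5 × 0.55339 = 5212.7 m.

z ≈ 5210 m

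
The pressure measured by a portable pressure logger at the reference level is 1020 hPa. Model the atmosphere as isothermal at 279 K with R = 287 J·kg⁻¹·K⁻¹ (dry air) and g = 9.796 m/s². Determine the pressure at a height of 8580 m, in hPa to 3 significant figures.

Scale height: H = RT/g = 287 × 279 / 9.796 = 8174.1 m.
Barometric formula: P = P₀ exp(−z/H).
z/H = 8580.0/8174.1 = 1.0497; exp(−1.0497) = 0.35004.
P = 1020 × 0.35004 = 357.04 hPa.

P ≈ 357 hPa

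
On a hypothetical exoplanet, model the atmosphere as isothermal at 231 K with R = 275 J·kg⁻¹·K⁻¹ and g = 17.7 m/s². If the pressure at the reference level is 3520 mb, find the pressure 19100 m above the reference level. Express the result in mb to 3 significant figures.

Scale height: H = RT/g = 275 × 231 / 17.7 = 3589.0 m.
Barometric formula: P = P₀ exp(−z/H).
z/H = 19100/3589.0 = 5.3218; exp(−5.3218) = 0.0048840.
P = 3520 × 0.0048840 = 17.192 mb.

P ≈ 17.2 mb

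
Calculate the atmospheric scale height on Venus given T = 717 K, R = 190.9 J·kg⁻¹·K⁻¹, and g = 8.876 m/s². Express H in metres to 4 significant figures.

H ≈ 15420 m

The scale height of an isothermal atmosphere is H = RT/g.
H = 190.9 × 717 / 8.876 = 136880/8.876 = 15421 m.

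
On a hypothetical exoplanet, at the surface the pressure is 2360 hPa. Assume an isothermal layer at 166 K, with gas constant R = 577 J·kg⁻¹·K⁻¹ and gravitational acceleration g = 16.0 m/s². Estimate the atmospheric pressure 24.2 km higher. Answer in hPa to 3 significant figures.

P ≈ 41.4 hPa

Scale height: H = RT/g = 577 × 166 / 16.0 = 5986.4 m.
Barometric formula: P = P₀ exp(−z/H).
z/H = 24200/5986.4 = 4.0425; exp(−4.0425) = 0.017554.
P = 2360 × 0.017554 = 41.427 hPa.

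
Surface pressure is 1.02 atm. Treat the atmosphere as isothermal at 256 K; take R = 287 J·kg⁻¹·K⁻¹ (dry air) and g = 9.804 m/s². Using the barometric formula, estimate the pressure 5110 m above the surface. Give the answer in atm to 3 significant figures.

P ≈ 0.516 atm

Scale height: H = RT/g = 287 × 256 / 9.804 = 7494.1 m.
Barometric formula: P = P₀ exp(−z/H).
z/H = 5110.0/7494.1 = 0.68187; exp(−0.68187) = 0.50567.
P = 1.02 × 0.50567 = 0.51578 atm.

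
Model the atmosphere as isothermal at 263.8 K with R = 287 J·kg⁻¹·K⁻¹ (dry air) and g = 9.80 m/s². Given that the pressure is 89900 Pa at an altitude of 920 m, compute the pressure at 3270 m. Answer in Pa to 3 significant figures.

P ≈ 66300 Pa

Scale height: H = RT/g = 287 × 263.8 / 9.80 = 7725.6 m.
Between two levels, P₂ = P₁ exp(−Δz/H) with Δz = z₂ − z₁.
Δz = 3270.0 − 920.00 = 2350.0 m; Δz/H = 2350.0/7725.6 = 0.30418.
P₂ = 89900 × exp(−0.30418) = 89900 × 0.73773 = 66322 Pa.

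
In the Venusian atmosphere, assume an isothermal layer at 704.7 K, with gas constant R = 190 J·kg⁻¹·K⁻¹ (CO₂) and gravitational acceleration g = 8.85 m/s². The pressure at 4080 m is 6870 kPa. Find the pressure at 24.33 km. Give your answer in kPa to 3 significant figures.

Scale height: H = RT/g = 190 × 704.7 / 8.85 = 15129 m.
Between two levels, P₂ = P₁ exp(−Δz/H) with Δz = z₂ − z₁.
Δz = 24330 − 4080.0 = 20250 m; Δz/H = 20250/15129 = 1.3385.
P₂ = 6870 × exp(−1.3385) = 6870 × 0.26224 = 1801.6 kPa.

P ≈ 1800 kPa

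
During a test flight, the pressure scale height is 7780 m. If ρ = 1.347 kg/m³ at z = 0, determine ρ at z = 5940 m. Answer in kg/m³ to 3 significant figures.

ρ ≈ 0.628 kg/m³

In an isothermal atmosphere, density decays like pressure: ρ = ρ₀ exp(−z/H).
z/H = 5940.0/7780.0 = 0.76350; exp(−0.76350) = 0.46603.
ρ = 1.347 × 0.46603 = 0.62774 kg/m³.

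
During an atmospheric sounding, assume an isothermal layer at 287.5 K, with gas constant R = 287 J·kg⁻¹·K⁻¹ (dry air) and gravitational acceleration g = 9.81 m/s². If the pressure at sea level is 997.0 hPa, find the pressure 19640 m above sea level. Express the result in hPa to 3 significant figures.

Scale height: H = RT/g = 287 × 287.5 / 9.81 = 8411.1 m.
Barometric formula: P = P₀ exp(−z/H).
z/H = 19640/8411.1 = 2.3350; exp(−2.3350) = 0.096810.
P = 997.0 × 0.096810 = 96.520 hPa.

P ≈ 96.5 hPa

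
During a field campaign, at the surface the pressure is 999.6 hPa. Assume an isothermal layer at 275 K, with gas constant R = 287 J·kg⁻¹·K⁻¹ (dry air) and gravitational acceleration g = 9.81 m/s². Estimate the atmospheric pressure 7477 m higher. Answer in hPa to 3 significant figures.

P ≈ 395 hPa

Scale height: H = RT/g = 287 × 275 / 9.81 = 8045.4 m.
Barometric formula: P = P₀ exp(−z/H).
z/H = 7477.0/8045.4 = 0.92935; exp(−0.92935) = 0.39481.
P = 999.6 × 0.39481 = 394.65 hPa.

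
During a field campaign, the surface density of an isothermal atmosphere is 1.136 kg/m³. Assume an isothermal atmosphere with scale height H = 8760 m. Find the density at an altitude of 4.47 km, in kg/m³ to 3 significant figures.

In an isothermal atmosphere, density decays like pressure: ρ = ρ₀ exp(−z/H).
z/H = 4470.0/8760.0 = 0.51027; exp(−0.51027) = 0.60033.
ρ = 1.136 × 0.60033 = 0.68197 kg/m³.

ρ ≈ 0.682 kg/m³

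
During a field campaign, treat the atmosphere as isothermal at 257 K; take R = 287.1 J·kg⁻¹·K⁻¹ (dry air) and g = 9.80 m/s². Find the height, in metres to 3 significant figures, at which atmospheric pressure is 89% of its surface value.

Scale height: H = RT/g = 287.1 × 257 / 9.80 = 7529.1 m.
Set P/P₀ = exp(−z/H) = 0.89, so z = −H ln(0.89).
−ln(0.89) = 0.11653; z = 7529.1 × 0.11653 = 877.37 m.

z ≈ 877 m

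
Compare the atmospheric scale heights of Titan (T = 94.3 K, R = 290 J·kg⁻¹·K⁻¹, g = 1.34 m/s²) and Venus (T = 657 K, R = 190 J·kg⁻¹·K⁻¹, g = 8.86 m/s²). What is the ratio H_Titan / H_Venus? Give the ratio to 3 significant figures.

H = RT/g for each body.
H_Titan = 290 × 94.3 / 1.34 = 20408 m.
H_Venus = 190 × 657 / 8.86 = 14089 m.
H_Titan/H_Venus = 20408/14089 = 1.4485.

H_Titan/H_Venus ≈ 1.45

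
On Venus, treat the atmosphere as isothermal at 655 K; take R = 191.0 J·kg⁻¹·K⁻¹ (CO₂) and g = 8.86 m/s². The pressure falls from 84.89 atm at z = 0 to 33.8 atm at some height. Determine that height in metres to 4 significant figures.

z ≈ 13000 m

Scale height: H = RT/g = 191.0 × 655 / 8.86 = 14120 m.
Invert the barometric formula: z = H ln(P₀/P).
P₀/P = 84.89/33.8 = 2.5115; ln(2.5115) = 0.92088.
z = 14120 × 0.92088 = 13003 m.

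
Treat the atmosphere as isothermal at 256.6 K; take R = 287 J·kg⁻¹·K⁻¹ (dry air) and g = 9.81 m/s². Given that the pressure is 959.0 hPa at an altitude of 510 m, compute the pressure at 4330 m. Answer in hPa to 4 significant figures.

Scale height: H = RT/g = 287 × 256.6 / 9.81 = 7507.1 m.
Between two levels, P₂ = P₁ exp(−Δz/H) with Δz = z₂ − z₁.
Δz = 4330.0 − 510.00 = 3820.0 m; Δz/H = 3820.0/7507.1 = 0.50885.
P₂ = 959.0 × exp(−0.50885) = 959.0 × 0.60119 = 576.54 hPa.

P ≈ 576.5 hPa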